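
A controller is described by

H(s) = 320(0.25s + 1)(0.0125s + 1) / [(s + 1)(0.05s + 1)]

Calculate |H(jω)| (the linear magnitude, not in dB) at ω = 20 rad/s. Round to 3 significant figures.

At ω = 20 rad/s:
zero (1 + j20·0.25) = 1 + j5 → |·| ≈ 5.099, ∠ ≈ 78.69°
zero (1 + j20·0.0125) = 1 + j0.25 → |·| ≈ 1.0308, ∠ ≈ 14.04°
pole (1 + j20·1) = 1 + j20 → |·| ≈ 20.025, ∠ ≈ 87.14°
pole (1 + j20·0.05) = 1 + j1 → |·| ≈ 1.4142, ∠ ≈ 45.00°
|H| = 320 · 5.099 · 1.0308 / (20.025 · 1.4142) ≈ 59.392

59.4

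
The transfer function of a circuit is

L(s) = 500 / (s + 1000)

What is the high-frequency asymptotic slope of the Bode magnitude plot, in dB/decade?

-20 dB/decade

Each pole contributes −20 dB/decade at high frequency; each zero contributes +20 dB/decade.
Net: 0 zero(s) − 1 pole(s) → -20 dB/decade.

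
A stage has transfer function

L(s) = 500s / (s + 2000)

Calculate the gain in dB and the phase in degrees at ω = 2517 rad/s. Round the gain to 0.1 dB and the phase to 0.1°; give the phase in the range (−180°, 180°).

51.9 dB, 38.5°

At s = jω = j2517:
zero at origin: s = j2517 → |·| = 2517, ∠ = 90.00°
pole (s+2000): 2000 + j2517 → |·| = √(2000²+2517²) = √10335289 ≈ 3214.9, ∠ = arctan(2517/2000) ≈ 51.53°
|L| = 500 · 2517 / 3214.9 ≈ 391.46
Gain = 20 log₁₀(391.46) ≈ 51.85 dB
∠L = 90.00° − 51.53° = 38.47°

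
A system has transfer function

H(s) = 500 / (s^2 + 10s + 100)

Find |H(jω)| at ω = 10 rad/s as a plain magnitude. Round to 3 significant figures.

5.00

At s = jω = j10:
quadratic: (j10)² + 10·j10 + 100 = 0 + j100 → |·| ≈ 100, ∠ ≈ 90.00°
|H| = 500 / 100 ≈ 5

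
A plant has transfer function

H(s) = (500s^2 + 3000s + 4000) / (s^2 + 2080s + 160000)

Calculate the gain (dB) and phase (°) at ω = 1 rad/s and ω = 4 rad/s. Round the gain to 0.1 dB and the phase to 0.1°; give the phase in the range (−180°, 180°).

ω = 1: -30.8 dB, 39.9°; ω = 4: -22.1 dB, 105.5°

Substitute s = j1:
Numerator: 500(j1)^2 + 3000(j1) + 4000 = 3500 + j3000
Denominator: (j1)^2 + 2080(j1) + 160000 = 159999 + j2080
|N| = √(3500² + 3000²) ≈ 4609.8, ∠N ≈ 40.60°
|D| = √(159999² + 2080²) ≈ 1.6001e+05, ∠D ≈ 0.74°
|H| = 4609.8 / 1.6001e+05 ≈ 0.028809
Gain = 20 log₁₀(0.028809) ≈ -30.81 dB
∠H = 40.60° − 0.74° = 39.86°

Substitute s = j4:
Numerator: 500(j4)^2 + 3000(j4) + 4000 = -4000 + j12000
Denominator: (j4)^2 + 2080(j4) + 160000 = 159984 + j8320
|N| = √(4000² + 12000²) ≈ 12649, ∠N ≈ 108.43°
|D| = √(159984² + 8320²) ≈ 1.602e+05, ∠D ≈ 2.98°
|H| = 12649 / 1.602e+05 ≈ 0.078958
Gain = 20 log₁₀(0.078958) ≈ -22.05 dB
∠H = 108.43° − 2.98° = 105.45°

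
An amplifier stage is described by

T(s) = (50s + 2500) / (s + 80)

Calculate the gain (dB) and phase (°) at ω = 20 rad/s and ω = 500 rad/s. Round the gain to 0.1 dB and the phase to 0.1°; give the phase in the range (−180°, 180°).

Substitute s = j20:
Numerator: 50(j20) + 2500 = 2500 + j1000
Denominator: (j20) + 80 = 80 + j20
|N| = √(2500² + 1000²) ≈ 2692.6, ∠N ≈ 21.80°
|D| = √(80² + 20²) ≈ 82.462, ∠D ≈ 14.04°
|T| = 2692.6 / 82.462 ≈ 32.653
Gain = 20 log₁₀(32.653) ≈ 30.28 dB
∠T = 21.80° − 14.04° = 7.76°

Substitute s = j500:
Numerator: 50(j500) + 2500 = 2500 + j25000
Denominator: (j500) + 80 = 80 + j500
|N| = √(2500² + 25000²) ≈ 25125, ∠N ≈ 84.29°
|D| = √(80² + 500²) ≈ 506.36, ∠D ≈ 80.91°
|T| = 25125 / 506.36 ≈ 49.619
Gain = 20 log₁₀(49.619) ≈ 33.91 dB
∠T = 84.29° − 80.91° = 3.38°

ω = 20: 30.3 dB, 7.8°; ω = 500: 33.9 dB, 3.4°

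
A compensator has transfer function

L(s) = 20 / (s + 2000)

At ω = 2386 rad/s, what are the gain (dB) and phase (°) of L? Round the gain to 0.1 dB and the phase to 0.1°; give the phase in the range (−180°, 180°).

At s = jω = j2386:
pole (s+2000): 2000 + j2386 → |·| = √(2000²+2386²) = √9692996 ≈ 3113.4, ∠ = arctan(2386/2000) ≈ 50.03°
|L| = 20 / 3113.4 ≈ 0.0064238
Gain = 20 log₁₀(0.0064238) ≈ -43.84 dB
∠L = 0.00° − 50.03° = -50.03°

-43.8 dB, -50.0°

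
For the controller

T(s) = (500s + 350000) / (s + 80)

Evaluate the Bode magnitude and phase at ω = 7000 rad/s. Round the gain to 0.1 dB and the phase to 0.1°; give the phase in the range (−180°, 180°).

Substitute s = j7000:
Numerator: 500(j7000) + 350000 = 350000 + j3500000
Denominator: (j7000) + 80 = 80 + j7000
|N| = √(350000² + 3500000²) ≈ 3.5175e+06, ∠N ≈ 84.29°
|D| = √(80² + 7000²) ≈ 7000.5, ∠D ≈ 89.35°
|T| = 3.5175e+06 / 7000.5 ≈ 502.46
Gain = 20 log₁₀(502.46) ≈ 54.02 dB
∠T = 84.29° − 89.35° = -5.06°

54.0 dB, -5.1°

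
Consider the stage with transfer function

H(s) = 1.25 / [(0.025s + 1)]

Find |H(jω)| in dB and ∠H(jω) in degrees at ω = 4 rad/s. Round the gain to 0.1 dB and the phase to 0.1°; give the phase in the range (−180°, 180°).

At ω = 4 rad/s:
pole (1 + j4·0.025) = 1 + j0.1 → |·| ≈ 1.005, ∠ ≈ 5.71°
|H| = 1.25 · 1 / (1.005) ≈ 1.2438
Gain = 20 log₁₀(1.2438) ≈ 1.90 dB
∠H = (0°) − (5.71°) = -5.71°

1.9 dB, -5.7°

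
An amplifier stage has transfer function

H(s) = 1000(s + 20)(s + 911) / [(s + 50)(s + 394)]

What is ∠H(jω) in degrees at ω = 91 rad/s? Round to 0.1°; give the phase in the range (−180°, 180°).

9.1°

At s = jω = j91:
zero (s+20): 20 + j91 → |·| = √(20²+91²) = √8681 ≈ 93.172, ∠ = arctan(91/20) ≈ 77.60°
zero (s+911): 911 + j91 → |·| = √(911²+91²) = √838202 ≈ 915.53, ∠ = arctan(91/911) ≈ 5.70°
pole (s+50): 50 + j91 → |·| = √(50²+91²) = √10781 ≈ 103.83, ∠ = arctan(91/50) ≈ 61.21°
pole (s+394): 394 + j91 → |·| = √(394²+91²) = √163517 ≈ 404.37, ∠ = arctan(91/394) ≈ 13.01°
∠H = 83.30° − 74.22° = 9.08°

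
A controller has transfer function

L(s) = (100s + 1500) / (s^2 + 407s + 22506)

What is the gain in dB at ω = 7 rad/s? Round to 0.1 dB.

-22.7 dB

Substitute s = j7:
Numerator: 100(j7) + 1500 = 1500 + j700
Denominator: (j7)^2 + 407(j7) + 22506 = 22457 + j2849
|N| = √(1500² + 700²) ≈ 1655.3, ∠N ≈ 25.02°
|D| = √(22457² + 2849²) ≈ 22637, ∠D ≈ 7.23°
|L| = 1655.3 / 22637 ≈ 0.073124
Gain = 20 log₁₀(0.073124) ≈ -22.72 dB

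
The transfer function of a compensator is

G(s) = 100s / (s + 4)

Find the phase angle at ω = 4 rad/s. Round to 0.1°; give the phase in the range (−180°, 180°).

At s = jω = j4:
zero at origin: s = j4 → |·| = 4, ∠ = 90.00°
pole (s+4): 4 + j4 → |·| = √(4²+4²) = √32 ≈ 5.6569, ∠ = arctan(4/4) ≈ 45.00°
∠G = 90.00° − 45.00° = 45.00°

45.0°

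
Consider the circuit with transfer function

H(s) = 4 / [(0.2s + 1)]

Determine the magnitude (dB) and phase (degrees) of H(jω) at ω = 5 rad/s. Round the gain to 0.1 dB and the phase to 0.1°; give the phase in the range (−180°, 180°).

9.0 dB, -45.0°

At ω = 5 rad/s:
pole (1 + j5·0.2) = 1 + j1 → |·| ≈ 1.4142, ∠ ≈ 45.00°
|H| = 4 · 1 / (1.4142) ≈ 2.8285
Gain = 20 log₁₀(2.8285) ≈ 9.03 dB
∠H = (0°) − (45.00°) = -45.00°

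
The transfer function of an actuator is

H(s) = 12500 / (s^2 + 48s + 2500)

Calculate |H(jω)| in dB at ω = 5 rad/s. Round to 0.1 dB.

At s = jω = j5:
quadratic: (j5)² + 48·j5 + 2500 = 2475 + j240 → |·| ≈ 2486.6, ∠ ≈ 5.54°
|H| = 12500 / 2486.6 ≈ 5.0269
Gain = 20 log₁₀(5.0269) ≈ 14.03 dB

14.0 dB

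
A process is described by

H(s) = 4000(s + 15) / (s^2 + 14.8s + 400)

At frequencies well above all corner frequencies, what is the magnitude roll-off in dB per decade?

-20 dB/decade

Each pole contributes −20 dB/decade at high frequency; each zero contributes +20 dB/decade.
Net: 1 zero(s) − 2 pole(s) → -20 dB/decade.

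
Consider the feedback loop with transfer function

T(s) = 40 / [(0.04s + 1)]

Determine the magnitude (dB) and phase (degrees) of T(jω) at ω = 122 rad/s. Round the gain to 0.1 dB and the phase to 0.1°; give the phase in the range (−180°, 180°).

18.1 dB, -78.4°

At ω = 122 rad/s:
pole (1 + j122·0.04) = 1 + j4.88 → |·| ≈ 4.9814, ∠ ≈ 78.42°
|T| = 40 · 1 / (4.9814) ≈ 8.0299
Gain = 20 log₁₀(8.0299) ≈ 18.09 dB
∠T = (0°) − (78.42°) = -78.42°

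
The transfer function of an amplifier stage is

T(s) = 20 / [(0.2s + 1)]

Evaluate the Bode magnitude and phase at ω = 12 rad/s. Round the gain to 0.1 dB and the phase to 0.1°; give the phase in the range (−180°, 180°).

At ω = 12 rad/s:
pole (1 + j12·0.2) = 1 + j2.4 → |·| ≈ 2.6, ∠ ≈ 67.38°
|T| = 20 · 1 / (2.6) ≈ 7.6923
Gain = 20 log₁₀(7.6923) ≈ 17.72 dB
∠T = (0°) − (67.38°) = -67.38°

17.7 dB, -67.4°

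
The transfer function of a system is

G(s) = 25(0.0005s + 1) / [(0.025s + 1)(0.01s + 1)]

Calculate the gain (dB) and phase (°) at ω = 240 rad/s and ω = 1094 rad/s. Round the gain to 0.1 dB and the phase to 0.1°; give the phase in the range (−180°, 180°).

At ω = 240 rad/s:
zero (1 + j240·0.0005) = 1 + j0.12 → |·| ≈ 1.0072, ∠ ≈ 6.84°
pole (1 + j240·0.025) = 1 + j6 → |·| ≈ 6.0828, ∠ ≈ 80.54°
pole (1 + j240·0.01) = 1 + j2.4 → |·| ≈ 2.6, ∠ ≈ 67.38°
|G| = 25 · 1.0072 / (6.0828 · 2.6) ≈ 1.5921
Gain = 20 log₁₀(1.5921) ≈ 4.04 dB
∠G = (6.84°) − (80.54° + 67.38°) = -141.08°

At ω = 1094 rad/s:
zero (1 + j1094·0.0005) = 1 + j0.547 → |·| ≈ 1.1398, ∠ ≈ 28.68°
pole (1 + j1094·0.025) = 1 + j27.35 → |·| ≈ 27.368, ∠ ≈ 87.91°
pole (1 + j1094·0.01) = 1 + j10.94 → |·| ≈ 10.986, ∠ ≈ 84.78°
|G| = 25 · 1.1398 / (27.368 · 10.986) ≈ 0.094773
Gain = 20 log₁₀(0.094773) ≈ -20.47 dB
∠G = (28.68°) − (87.91° + 84.78°) = -144.01°

ω = 240: 4.0 dB, -141.1°; ω = 1094: -20.5 dB, -144.0°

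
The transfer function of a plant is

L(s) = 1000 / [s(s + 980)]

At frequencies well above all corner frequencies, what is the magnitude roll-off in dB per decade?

-40 dB/decade

Each pole contributes −20 dB/decade at high frequency; each zero contributes +20 dB/decade.
Net: 0 zero(s) − 2 pole(s) → -40 dB/decade.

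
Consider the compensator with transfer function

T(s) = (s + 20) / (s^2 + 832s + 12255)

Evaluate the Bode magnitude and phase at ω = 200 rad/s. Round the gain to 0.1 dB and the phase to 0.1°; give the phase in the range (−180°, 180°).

-58.5 dB, -15.2°

Substitute s = j200:
Numerator: (j200) + 20 = 20 + j200
Denominator: (j200)^2 + 832(j200) + 12255 = -27745 + j166400
|N| = √(20² + 200²) ≈ 201, ∠N ≈ 84.29°
|D| = √(27745² + 166400²) ≈ 1.687e+05, ∠D ≈ 99.47°
|T| = 201 / 1.687e+05 ≈ 0.0011915
Gain = 20 log₁₀(0.0011915) ≈ -58.48 dB
∠T = 84.29° − 99.47° = -15.18°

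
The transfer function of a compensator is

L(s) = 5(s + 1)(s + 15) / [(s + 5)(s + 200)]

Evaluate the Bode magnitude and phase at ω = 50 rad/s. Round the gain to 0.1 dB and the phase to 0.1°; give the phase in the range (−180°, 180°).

At s = jω = j50:
zero (s+1): 1 + j50 → |·| = √(1²+50²) = √2501 ≈ 50.01, ∠ = arctan(50/1) ≈ 88.85°
zero (s+15): 15 + j50 → |·| = √(15²+50²) = √2725 ≈ 52.202, ∠ = arctan(50/15) ≈ 73.30°
pole (s+5): 5 + j50 → |·| = √(5²+50²) = √2525 ≈ 50.249, ∠ = arctan(50/5) ≈ 84.29°
pole (s+200): 200 + j50 → |·| = √(200²+50²) = √42500 ≈ 206.16, ∠ = arctan(50/200) ≈ 14.04°
|L| = 5 · 2610.6 / 10359 ≈ 1.2601
Gain = 20 log₁₀(1.2601) ≈ 2.01 dB
∠L = 162.15° − 98.33° = 63.82°

2.0 dB, 63.8°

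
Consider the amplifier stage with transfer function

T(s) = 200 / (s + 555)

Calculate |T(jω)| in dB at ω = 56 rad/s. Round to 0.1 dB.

At s = jω = j56:
pole (s+555): 555 + j56 → |·| = √(555²+56²) = √311161 ≈ 557.82, ∠ = arctan(56/555) ≈ 5.76°
|T| = 200 / 557.82 ≈ 0.35854
Gain = 20 log₁₀(0.35854) ≈ -8.91 dB

-8.9 dB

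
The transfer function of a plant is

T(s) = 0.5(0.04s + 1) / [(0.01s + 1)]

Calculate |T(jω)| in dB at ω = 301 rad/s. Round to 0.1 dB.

At ω = 301 rad/s:
zero (1 + j301·0.04) = 1 + j12.04 → |·| ≈ 12.081, ∠ ≈ 85.25°
pole (1 + j301·0.01) = 1 + j3.01 → |·| ≈ 3.1718, ∠ ≈ 71.62°
|T| = 0.5 · 12.081 / (3.1718) ≈ 1.9044
Gain = 20 log₁₀(1.9044) ≈ 5.60 dB

5.6 dB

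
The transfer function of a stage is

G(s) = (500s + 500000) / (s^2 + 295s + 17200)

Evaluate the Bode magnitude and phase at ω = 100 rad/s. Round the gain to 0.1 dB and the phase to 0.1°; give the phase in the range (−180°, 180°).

Substitute s = j100:
Numerator: 500(j100) + 500000 = 500000 + j50000
Denominator: (j100)^2 + 295(j100) + 17200 = 7200 + j29500
|N| = √(500000² + 50000²) ≈ 5.0249e+05, ∠N ≈ 5.71°
|D| = √(7200² + 29500²) ≈ 30366, ∠D ≈ 76.28°
|G| = 5.0249e+05 / 30366 ≈ 16.548
Gain = 20 log₁₀(16.548) ≈ 24.37 dB
∠G = 5.71° − 76.28° = -70.57°

24.4 dB, -70.6°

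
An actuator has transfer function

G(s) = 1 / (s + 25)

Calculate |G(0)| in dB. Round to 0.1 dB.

-28.0 dB

G(0) = 1 / 25 = 0.04
20 log₁₀(0.04) ≈ -27.96 dB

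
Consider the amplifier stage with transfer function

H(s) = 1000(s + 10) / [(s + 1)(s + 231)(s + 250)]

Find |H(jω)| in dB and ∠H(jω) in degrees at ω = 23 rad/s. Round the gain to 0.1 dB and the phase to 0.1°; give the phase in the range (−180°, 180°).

-34.6 dB, -32.0°

At s = jω = j23:
zero (s+10): 10 + j23 → |·| = √(10²+23²) = √629 ≈ 25.08, ∠ = arctan(23/10) ≈ 66.50°
pole (s+1): 1 + j23 → |·| = √(1²+23²) = √530 ≈ 23.022, ∠ = arctan(23/1) ≈ 87.51°
pole (s+231): 231 + j23 → |·| = √(231²+23²) = √53890 ≈ 232.14, ∠ = arctan(23/231) ≈ 5.69°
pole (s+250): 250 + j23 → |·| = √(250²+23²) = √63029 ≈ 251.06, ∠ = arctan(23/250) ≈ 5.26°
|H| = 1000 · 25.08 / 1.3417e+06 ≈ 0.018693
Gain = 20 log₁₀(0.018693) ≈ -34.57 dB
∠H = 66.50° − 98.46° = -31.96°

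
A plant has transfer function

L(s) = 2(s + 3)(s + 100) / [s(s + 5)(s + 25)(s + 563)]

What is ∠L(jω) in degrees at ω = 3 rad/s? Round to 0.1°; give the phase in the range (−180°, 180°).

At s = jω = j3:
zero (s+3): 3 + j3 → |·| = √(3²+3²) = √18 ≈ 4.2426, ∠ = arctan(3/3) ≈ 45.00°
zero (s+100): 100 + j3 → |·| = √(100²+3²) = √10009 ≈ 100.04, ∠ = arctan(3/100) ≈ 1.72°
pole (s+5): 5 + j3 → |·| = √(5²+3²) = √34 ≈ 5.831, ∠ = arctan(3/5) ≈ 30.96°
pole (s+25): 25 + j3 → |·| = √(25²+3²) = √634 ≈ 25.179, ∠ = arctan(3/25) ≈ 6.84°
pole (s+563): 563 + j3 → |·| = √(563²+3²) = √316978 ≈ 563.01, ∠ = arctan(3/563) ≈ 0.31°
pole at origin: |s| = 3, ∠ = 90.00° (in denominator)
∠L = 46.72° − 128.11° = -81.39°

-81.4°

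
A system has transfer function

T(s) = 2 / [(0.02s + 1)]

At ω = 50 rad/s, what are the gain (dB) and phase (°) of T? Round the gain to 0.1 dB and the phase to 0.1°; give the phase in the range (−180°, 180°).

At ω = 50 rad/s:
pole (1 + j50·0.02) = 1 + j1 → |·| ≈ 1.4142, ∠ ≈ 45.00°
|T| = 2 · 1 / (1.4142) ≈ 1.4142
Gain = 20 log₁₀(1.4142) ≈ 3.01 dB
∠T = (0°) − (45.00°) = -45.00°

3.0 dB, -45.0°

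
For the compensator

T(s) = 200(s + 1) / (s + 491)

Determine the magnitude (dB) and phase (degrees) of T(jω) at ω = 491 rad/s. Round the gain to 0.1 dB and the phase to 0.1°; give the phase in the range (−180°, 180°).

At s = jω = j491:
zero (s+1): 1 + j491 → |·| = √(1²+491²) = √241082 ≈ 491, ∠ = arctan(491/1) ≈ 89.88°
pole (s+491): 491 + j491 → |·| = √(491²+491²) = √482162 ≈ 694.38, ∠ = arctan(491/491) ≈ 45.00°
|T| = 200 · 491 / 694.38 ≈ 141.42
Gain = 20 log₁₀(141.42) ≈ 43.01 dB
∠T = 89.88° − 45.00° = 44.88°

43.0 dB, 44.9°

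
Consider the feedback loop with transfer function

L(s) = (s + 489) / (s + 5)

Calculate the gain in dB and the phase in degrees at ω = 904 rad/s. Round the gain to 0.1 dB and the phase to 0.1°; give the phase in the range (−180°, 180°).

1.1 dB, -28.1°

Substitute s = j904:
Numerator: (j904) + 489 = 489 + j904
Denominator: (j904) + 5 = 5 + j904
|N| = √(489² + 904²) ≈ 1027.8, ∠N ≈ 61.59°
|D| = √(5² + 904²) ≈ 904.01, ∠D ≈ 89.68°
|L| = 1027.8 / 904.01 ≈ 1.1369
Gain = 20 log₁₀(1.1369) ≈ 1.11 dB
∠L = 61.59° − 89.68° = -28.09°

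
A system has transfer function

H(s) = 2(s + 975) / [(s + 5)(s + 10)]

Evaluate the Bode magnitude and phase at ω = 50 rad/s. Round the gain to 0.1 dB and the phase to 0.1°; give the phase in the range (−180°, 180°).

At s = jω = j50:
zero (s+975): 975 + j50 → |·| = √(975²+50²) = √953125 ≈ 976.28, ∠ = arctan(50/975) ≈ 2.94°
pole (s+5): 5 + j50 → |·| = √(5²+50²) = √2525 ≈ 50.249, ∠ = arctan(50/5) ≈ 84.29°
pole (s+10): 10 + j50 → |·| = √(10²+50²) = √2600 ≈ 50.99, ∠ = arctan(50/10) ≈ 78.69°
|H| = 2 · 976.28 / 2562.2 ≈ 0.76206
Gain = 20 log₁₀(0.76206) ≈ -2.36 dB
∠H = 2.94° − 162.98° = -160.04°

-2.4 dB, -160.0°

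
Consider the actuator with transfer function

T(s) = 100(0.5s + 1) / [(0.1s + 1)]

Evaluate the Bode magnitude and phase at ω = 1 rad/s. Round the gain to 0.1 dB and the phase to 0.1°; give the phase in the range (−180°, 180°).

40.9 dB, 20.9°

At ω = 1 rad/s:
zero (1 + j1·0.5) = 1 + j0.5 → |·| ≈ 1.118, ∠ ≈ 26.57°
pole (1 + j1·0.1) = 1 + j0.1 → |·| ≈ 1.005, ∠ ≈ 5.71°
|T| = 100 · 1.118 / (1.005) ≈ 111.24
Gain = 20 log₁₀(111.24) ≈ 40.93 dB
∠T = (26.57°) − (5.71°) = 20.86°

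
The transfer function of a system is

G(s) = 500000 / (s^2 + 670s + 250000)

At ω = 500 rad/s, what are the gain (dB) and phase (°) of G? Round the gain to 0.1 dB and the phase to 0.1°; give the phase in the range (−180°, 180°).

At s = jω = j500:
quadratic: (j500)² + 670·j500 + 250000 = 0 + j335000 → |·| ≈ 3.35e+05, ∠ ≈ 90.00°
|G| = 500000 / 3.35e+05 ≈ 1.4925
Gain = 20 log₁₀(1.4925) ≈ 3.48 dB
∠G = 0.00° − 90.00° = -90.00°

3.5 dB, -90.0°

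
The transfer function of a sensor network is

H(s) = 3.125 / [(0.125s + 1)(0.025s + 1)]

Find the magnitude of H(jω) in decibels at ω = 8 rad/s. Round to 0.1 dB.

At ω = 8 rad/s:
pole (1 + j8·0.125) = 1 + j1 → |·| ≈ 1.4142, ∠ ≈ 45.00°
pole (1 + j8·0.025) = 1 + j0.2 → |·| ≈ 1.0198, ∠ ≈ 11.31°
|H| = 3.125 · 1 / (1.4142 · 1.0198) ≈ 2.1668
Gain = 20 log₁₀(2.1668) ≈ 6.72 dB

6.7 dB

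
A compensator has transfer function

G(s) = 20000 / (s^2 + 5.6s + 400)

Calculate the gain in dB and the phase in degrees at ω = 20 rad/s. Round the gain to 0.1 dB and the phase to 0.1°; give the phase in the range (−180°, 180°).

45.0 dB, -90.0°

At s = jω = j20:
quadratic: (j20)² + 5.6·j20 + 400 = 0 + j112 → |·| ≈ 112, ∠ ≈ 90.00°
|G| = 20000 / 112 ≈ 178.57
Gain = 20 log₁₀(178.57) ≈ 45.04 dB
∠G = 0.00° − 90.00° = -90.00°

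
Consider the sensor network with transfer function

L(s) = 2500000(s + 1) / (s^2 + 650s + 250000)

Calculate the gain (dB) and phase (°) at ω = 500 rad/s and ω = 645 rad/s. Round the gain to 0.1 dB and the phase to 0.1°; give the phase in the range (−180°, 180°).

ω = 500: 71.7 dB, -0.1°; ω = 645: 71.1 dB, -21.7°

At s = jω = j500:
zero (s+1): 1 + j500 → |·| = √(1²+500²) = √250001 ≈ 500, ∠ = arctan(500/1) ≈ 89.89°
quadratic: (j500)² + 650·j500 + 250000 = 0 + j325000 → |·| ≈ 3.25e+05, ∠ ≈ 90.00°
|L| = 2500000 · 500 / 3.25e+05 ≈ 3846.2
Gain = 20 log₁₀(3846.2) ≈ 71.70 dB
∠L = 89.89° − 90.00° = -0.11°

At s = jω = j645:
zero (s+1): 1 + j645 → |·| = √(1²+645²) = √416026 ≈ 645, ∠ = arctan(645/1) ≈ 89.91°
quadratic: (j645)² + 650·j645 + 250000 = -166025 + j419250 → |·| ≈ 4.5093e+05, ∠ ≈ 111.60°
|L| = 2500000 · 645 / 4.5093e+05 ≈ 3575.9
Gain = 20 log₁₀(3575.9) ≈ 71.07 dB
∠L = 89.91° − 111.60° = -21.69°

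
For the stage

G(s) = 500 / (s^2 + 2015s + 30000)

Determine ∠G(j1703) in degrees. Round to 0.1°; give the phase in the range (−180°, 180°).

-129.9°

Substitute s = j1703:
Numerator: 500 = 500 + j0
Denominator: (j1703)^2 + 2015(j1703) + 30000 = -2870209 + j3431545
|N| = √(500² + 0²) ≈ 500, ∠N ≈ 0.00°
|D| = √(2870209² + 3431545²) ≈ 4.4737e+06, ∠D ≈ 129.91°
∠G = 0.00° − 129.91° = -129.91°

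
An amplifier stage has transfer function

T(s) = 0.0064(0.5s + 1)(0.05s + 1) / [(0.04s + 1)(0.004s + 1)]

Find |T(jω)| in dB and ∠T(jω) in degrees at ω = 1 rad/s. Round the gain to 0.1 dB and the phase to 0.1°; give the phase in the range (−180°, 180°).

-42.9 dB, 26.9°

At ω = 1 rad/s:
zero (1 + j1·0.5) = 1 + j0.5 → |·| ≈ 1.118, ∠ ≈ 26.57°
zero (1 + j1·0.05) = 1 + j0.05 → |·| ≈ 1.0012, ∠ ≈ 2.86°
pole (1 + j1·0.04) = 1 + j0.04 → |·| ≈ 1.0008, ∠ ≈ 2.29°
pole (1 + j1·0.004) = 1 + j0.004 → |·| ≈ 1, ∠ ≈ 0.23°
|T| = 0.0064 · 1.118 · 1.0012 / (1.0008 · 1) ≈ 0.0071581
Gain = 20 log₁₀(0.0071581) ≈ -42.90 dB
∠T = (26.57° + 2.86°) − (2.29° + 0.23°) = 26.91°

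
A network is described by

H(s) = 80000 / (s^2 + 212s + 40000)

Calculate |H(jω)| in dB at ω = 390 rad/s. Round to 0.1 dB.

At s = jω = j390:
quadratic: (j390)² + 212·j390 + 40000 = -112100 + j82680 → |·| ≈ 1.3929e+05, ∠ ≈ 143.59°
|H| = 80000 / 1.3929e+05 ≈ 0.57434
Gain = 20 log₁₀(0.57434) ≈ -4.82 dB

-4.8 dB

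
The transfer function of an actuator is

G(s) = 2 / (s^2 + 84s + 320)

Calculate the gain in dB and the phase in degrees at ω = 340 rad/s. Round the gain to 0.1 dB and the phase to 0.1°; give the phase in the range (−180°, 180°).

Substitute s = j340:
Numerator: 2 = 2 + j0
Denominator: (j340)^2 + 84(j340) + 320 = -115280 + j28560
|N| = √(2² + 0²) ≈ 2, ∠N ≈ 0.00°
|D| = √(115280² + 28560²) ≈ 1.1877e+05, ∠D ≈ 166.09°
|G| = 2 / 1.1877e+05 ≈ 1.6839e-05
Gain = 20 log₁₀(1.6839e-05) ≈ -95.47 dB
∠G = 0.00° − 166.09° = -166.09°

-95.5 dB, -166.1°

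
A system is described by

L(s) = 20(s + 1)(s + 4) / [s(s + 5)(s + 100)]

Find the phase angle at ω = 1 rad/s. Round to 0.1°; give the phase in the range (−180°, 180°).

-42.8°

At s = jω = j1:
zero (s+1): 1 + j1 → |·| = √(1²+1²) = √2 ≈ 1.4142, ∠ = arctan(1/1) ≈ 45.00°
zero (s+4): 4 + j1 → |·| = √(4²+1²) = √17 ≈ 4.1231, ∠ = arctan(1/4) ≈ 14.04°
pole (s+5): 5 + j1 → |·| = √(5²+1²) = √26 ≈ 5.099, ∠ = arctan(1/5) ≈ 11.31°
pole (s+100): 100 + j1 → |·| = √(100²+1²) = √10001 ≈ 100, ∠ = arctan(1/100) ≈ 0.57°
pole at origin: |s| = 1, ∠ = 90.00° (in denominator)
∠L = 59.04° − 101.88° = -42.84°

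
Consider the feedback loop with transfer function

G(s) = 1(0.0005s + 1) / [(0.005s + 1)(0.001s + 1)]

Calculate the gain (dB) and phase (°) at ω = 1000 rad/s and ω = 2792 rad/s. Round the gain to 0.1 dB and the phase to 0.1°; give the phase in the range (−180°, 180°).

At ω = 1000 rad/s:
zero (1 + j1000·0.0005) = 1 + j0.5 → |·| ≈ 1.118, ∠ ≈ 26.57°
pole (1 + j1000·0.005) = 1 + j5 → |·| ≈ 5.099, ∠ ≈ 78.69°
pole (1 + j1000·0.001) = 1 + j1 → |·| ≈ 1.4142, ∠ ≈ 45.00°
|G| = 1 · 1.118 / (5.099 · 1.4142) ≈ 0.15504
Gain = 20 log₁₀(0.15504) ≈ -16.19 dB
∠G = (26.57°) − (78.69° + 45.00°) = -97.12°

At ω = 2792 rad/s:
zero (1 + j2792·0.0005) = 1 + j1.396 → |·| ≈ 1.7172, ∠ ≈ 54.38°
pole (1 + j2792·0.005) = 1 + j13.96 → |·| ≈ 13.996, ∠ ≈ 85.90°
pole (1 + j2792·0.001) = 1 + j2.792 → |·| ≈ 2.9657, ∠ ≈ 70.29°
|G| = 1 · 1.7172 / (13.996 · 2.9657) ≈ 0.04137
Gain = 20 log₁₀(0.04137) ≈ -27.67 dB
∠G = (54.38°) − (85.90° + 70.29°) = -101.81°

ω = 1000: -16.2 dB, -97.1°; ω = 2792: -27.7 dB, -101.8°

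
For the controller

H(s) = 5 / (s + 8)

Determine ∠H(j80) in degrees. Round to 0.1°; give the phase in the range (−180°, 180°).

At s = jω = j80:
pole (s+8): 8 + j80 → |·| = √(8²+80²) = √6464 ≈ 80.399, ∠ = arctan(80/8) ≈ 84.29°
∠H = 0.00° − 84.29° = -84.29°

-84.3°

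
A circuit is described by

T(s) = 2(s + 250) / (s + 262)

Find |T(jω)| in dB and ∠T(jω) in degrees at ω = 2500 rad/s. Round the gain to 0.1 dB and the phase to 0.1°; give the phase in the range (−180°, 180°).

6.0 dB, 0.3°

At s = jω = j2500:
zero (s+250): 250 + j2500 → |·| = √(250²+2500²) = √6312500 ≈ 2512.5, ∠ = arctan(2500/250) ≈ 84.29°
pole (s+262): 262 + j2500 → |·| = √(262²+2500²) = √6318644 ≈ 2513.7, ∠ = arctan(2500/262) ≈ 84.02°
|T| = 2 · 2512.5 / 2513.7 ≈ 1.999
Gain = 20 log₁₀(1.999) ≈ 6.02 dB
∠T = 84.29° − 84.02° = 0.27°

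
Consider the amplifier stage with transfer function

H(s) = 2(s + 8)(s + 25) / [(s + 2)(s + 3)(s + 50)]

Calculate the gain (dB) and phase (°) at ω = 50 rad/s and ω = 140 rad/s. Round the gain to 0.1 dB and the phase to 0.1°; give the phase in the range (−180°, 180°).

ω = 50: -29.9 dB, -74.9°; ω = 140: -37.3 dB, -81.7°

At s = jω = j50:
zero (s+8): 8 + j50 → |·| = √(8²+50²) = √2564 ≈ 50.636, ∠ = arctan(50/8) ≈ 80.91°
zero (s+25): 25 + j50 → |·| = √(25²+50²) = √3125 ≈ 55.902, ∠ = arctan(50/25) ≈ 63.43°
pole (s+2): 2 + j50 → |·| = √(2²+50²) = √2504 ≈ 50.04, ∠ = arctan(50/2) ≈ 87.71°
pole (s+3): 3 + j50 → |·| = √(3²+50²) = √2509 ≈ 50.09, ∠ = arctan(50/3) ≈ 86.57°
pole (s+50): 50 + j50 → |·| = √(50²+50²) = √5000 ≈ 70.711, ∠ = arctan(50/50) ≈ 45.00°
|H| = 2 · 2830.7 / 1.7724e+05 ≈ 0.031942
Gain = 20 log₁₀(0.031942) ≈ -29.91 dB
∠H = 144.34° − 219.28° = -74.94°

At s = jω = j140:
zero (s+8): 8 + j140 → |·| = √(8²+140²) = √19664 ≈ 140.23, ∠ = arctan(140/8) ≈ 86.73°
zero (s+25): 25 + j140 → |·| = √(25²+140²) = √20225 ≈ 142.21, ∠ = arctan(140/25) ≈ 79.88°
pole (s+2): 2 + j140 → |·| = √(2²+140²) = √19604 ≈ 140.01, ∠ = arctan(140/2) ≈ 89.18°
pole (s+3): 3 + j140 → |·| = √(3²+140²) = √19609 ≈ 140.03, ∠ = arctan(140/3) ≈ 88.77°
pole (s+50): 50 + j140 → |·| = √(50²+140²) = √22100 ≈ 148.66, ∠ = arctan(140/50) ≈ 70.35°
|H| = 2 · 19942 / 2.9146e+06 ≈ 0.013684
Gain = 20 log₁₀(0.013684) ≈ -37.28 dB
∠H = 166.61° − 248.30° = -81.69°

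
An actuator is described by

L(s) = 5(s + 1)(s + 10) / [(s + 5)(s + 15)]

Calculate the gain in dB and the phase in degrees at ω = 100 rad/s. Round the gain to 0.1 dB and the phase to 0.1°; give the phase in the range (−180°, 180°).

At s = jω = j100:
zero (s+1): 1 + j100 → |·| = √(1²+100²) = √10001 ≈ 100, ∠ = arctan(100/1) ≈ 89.43°
zero (s+10): 10 + j100 → |·| = √(10²+100²) = √10100 ≈ 100.5, ∠ = arctan(100/10) ≈ 84.29°
pole (s+5): 5 + j100 → |·| = √(5²+100²) = √10025 ≈ 100.12, ∠ = arctan(100/5) ≈ 87.14°
pole (s+15): 15 + j100 → |·| = √(15²+100²) = √10225 ≈ 101.12, ∠ = arctan(100/15) ≈ 81.47°
|L| = 5 · 10050 / 10124 ≈ 4.9635
Gain = 20 log₁₀(4.9635) ≈ 13.92 dB
∠L = 173.72° − 168.61° = 5.11°

13.9 dB, 5.1°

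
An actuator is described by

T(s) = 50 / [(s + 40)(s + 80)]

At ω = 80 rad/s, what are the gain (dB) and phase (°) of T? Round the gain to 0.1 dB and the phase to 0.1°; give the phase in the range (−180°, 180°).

-46.1 dB, -108.4°

At s = jω = j80:
pole (s+40): 40 + j80 → |·| = √(40²+80²) = √8000 ≈ 89.443, ∠ = arctan(80/40) ≈ 63.43°
pole (s+80): 80 + j80 → |·| = √(80²+80²) = √12800 ≈ 113.14, ∠ = arctan(80/80) ≈ 45.00°
|T| = 50 / 10120 ≈ 0.0049407
Gain = 20 log₁₀(0.0049407) ≈ -46.12 dB
∠T = 0.00° − 108.43° = -108.43°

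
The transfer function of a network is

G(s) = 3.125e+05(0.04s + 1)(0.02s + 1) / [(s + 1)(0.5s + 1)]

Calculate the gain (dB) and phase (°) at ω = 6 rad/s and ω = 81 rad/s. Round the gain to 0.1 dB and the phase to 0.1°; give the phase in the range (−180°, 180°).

At ω = 6 rad/s:
zero (1 + j6·0.04) = 1 + j0.24 → |·| ≈ 1.0284, ∠ ≈ 13.50°
zero (1 + j6·0.02) = 1 + j0.12 → |·| ≈ 1.0072, ∠ ≈ 6.84°
pole (1 + j6·1) = 1 + j6 → |·| ≈ 6.0828, ∠ ≈ 80.54°
pole (1 + j6·0.5) = 1 + j3 → |·| ≈ 3.1623, ∠ ≈ 71.57°
|G| = 3.125e+05 · 1.0284 · 1.0072 / (6.0828 · 3.1623) ≈ 16828
Gain = 20 log₁₀(16828) ≈ 84.52 dB
∠G = (13.50° + 6.84°) − (80.54° + 71.57°) = -131.77°

At ω = 81 rad/s:
zero (1 + j81·0.04) = 1 + j3.24 → |·| ≈ 3.3908, ∠ ≈ 72.85°
zero (1 + j81·0.02) = 1 + j1.62 → |·| ≈ 1.9038, ∠ ≈ 58.31°
pole (1 + j81·1) = 1 + j81 → |·| ≈ 81.006, ∠ ≈ 89.29°
pole (1 + j81·0.5) = 1 + j40.5 → |·| ≈ 40.512, ∠ ≈ 88.59°
|G| = 3.125e+05 · 3.3908 · 1.9038 / (81.006 · 40.512) ≈ 614.71
Gain = 20 log₁₀(614.71) ≈ 55.77 dB
∠G = (72.85° + 58.31°) − (89.29° + 88.59°) = -46.72°

ω = 6: 84.5 dB, -131.8°; ω = 81: 55.8 dB, -46.7°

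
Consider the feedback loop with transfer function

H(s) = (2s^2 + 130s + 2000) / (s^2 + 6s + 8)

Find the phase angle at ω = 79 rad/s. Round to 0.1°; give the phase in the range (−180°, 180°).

Substitute s = j79:
Numerator: 2(j79)^2 + 130(j79) + 2000 = -10482 + j10270
Denominator: (j79)^2 + 6(j79) + 8 = -6233 + j474
|N| = √(10482² + 10270²) ≈ 14675, ∠N ≈ 135.59°
|D| = √(6233² + 474²) ≈ 6251, ∠D ≈ 175.65°
∠H = 135.59° − 175.65° = -40.06°

-40.1°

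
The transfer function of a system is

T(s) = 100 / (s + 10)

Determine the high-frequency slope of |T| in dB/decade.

-20 dB/decade

Each pole contributes −20 dB/decade at high frequency; each zero contributes +20 dB/decade.
Net: 0 zero(s) − 1 pole(s) → -20 dB/decade.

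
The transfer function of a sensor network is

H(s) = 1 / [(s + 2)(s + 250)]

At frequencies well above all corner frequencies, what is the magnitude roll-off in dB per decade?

-40 dB/decade

Each pole contributes −20 dB/decade at high frequency; each zero contributes +20 dB/decade.
Net: 0 zero(s) − 2 pole(s) → -40 dB/decade.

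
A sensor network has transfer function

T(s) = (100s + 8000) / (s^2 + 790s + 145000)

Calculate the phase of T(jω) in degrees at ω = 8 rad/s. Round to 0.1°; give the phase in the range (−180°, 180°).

Substitute s = j8:
Numerator: 100(j8) + 8000 = 8000 + j800
Denominator: (j8)^2 + 790(j8) + 145000 = 144936 + j6320
|N| = √(8000² + 800²) ≈ 8039.9, ∠N ≈ 5.71°
|D| = √(144936² + 6320²) ≈ 1.4507e+05, ∠D ≈ 2.50°
∠T = 5.71° − 2.50° = 3.21°

3.2°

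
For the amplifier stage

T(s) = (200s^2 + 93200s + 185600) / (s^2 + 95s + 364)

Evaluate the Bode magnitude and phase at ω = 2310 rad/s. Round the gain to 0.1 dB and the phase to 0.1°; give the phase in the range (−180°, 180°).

Substitute s = j2310:
Numerator: 200(j2310)^2 + 93200(j2310) + 185600 = -1067034400 + j215292000
Denominator: (j2310)^2 + 95(j2310) + 364 = -5335736 + j219450
|N| = √(1067034400² + 215292000²) ≈ 1.0885e+09, ∠N ≈ 168.59°
|D| = √(5335736² + 219450²) ≈ 5.3402e+06, ∠D ≈ 177.64°
|T| = 1.0885e+09 / 5.3402e+06 ≈ 203.83
Gain = 20 log₁₀(203.83) ≈ 46.19 dB
∠T = 168.59° − 177.64° = -9.05°

46.2 dB, -9.1°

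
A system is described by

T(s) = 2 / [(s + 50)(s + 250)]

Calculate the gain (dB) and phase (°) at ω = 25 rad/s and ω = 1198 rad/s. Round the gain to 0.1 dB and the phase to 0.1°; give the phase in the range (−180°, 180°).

ω = 25: -76.9 dB, -32.3°; ω = 1198: -117.3 dB, -165.8°

At s = jω = j25:
pole (s+50): 50 + j25 → |·| = √(50²+25²) = √3125 ≈ 55.902, ∠ = arctan(25/50) ≈ 26.57°
pole (s+250): 250 + j25 → |·| = √(250²+25²) = √63125 ≈ 251.25, ∠ = arctan(25/250) ≈ 5.71°
|T| = 2 / 14045 ≈ 0.0001424
Gain = 20 log₁₀(0.0001424) ≈ -76.93 dB
∠T = 0.00° − 32.28° = -32.28°

At s = jω = j1198:
pole (s+50): 50 + j1198 → |·| = √(50²+1198²) = √1437704 ≈ 1199, ∠ = arctan(1198/50) ≈ 87.61°
pole (s+250): 250 + j1198 → |·| = √(250²+1198²) = √1497704 ≈ 1223.8, ∠ = arctan(1198/250) ≈ 78.21°
|T| = 2 / 1.4673e+06 ≈ 1.363e-06
Gain = 20 log₁₀(1.363e-06) ≈ -117.31 dB
∠T = 0.00° − 165.82° = -165.82°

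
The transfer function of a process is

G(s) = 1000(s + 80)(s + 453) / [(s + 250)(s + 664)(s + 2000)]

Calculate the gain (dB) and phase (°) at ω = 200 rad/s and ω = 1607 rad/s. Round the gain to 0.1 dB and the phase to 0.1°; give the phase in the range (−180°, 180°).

At s = jω = j200:
zero (s+80): 80 + j200 → |·| = √(80²+200²) = √46400 ≈ 215.41, ∠ = arctan(200/80) ≈ 68.20°
zero (s+453): 453 + j200 → |·| = √(453²+200²) = √245209 ≈ 495.19, ∠ = arctan(200/453) ≈ 23.82°
pole (s+250): 250 + j200 → |·| = √(250²+200²) = √102500 ≈ 320.16, ∠ = arctan(200/250) ≈ 38.66°
pole (s+664): 664 + j200 → |·| = √(664²+200²) = √480896 ≈ 693.47, ∠ = arctan(200/664) ≈ 16.76°
pole (s+2000): 2000 + j200 → |·| = √(2000²+200²) = √4040000 ≈ 2010, ∠ = arctan(200/2000) ≈ 5.71°
|G| = 1000 · 1.0667e+05 / 4.4626e+08 ≈ 0.23903
Gain = 20 log₁₀(0.23903) ≈ -12.43 dB
∠G = 92.02° − 61.13° = 30.89°

At s = jω = j1607:
zero (s+80): 80 + j1607 → |·| = √(80²+1607²) = √2588849 ≈ 1609, ∠ = arctan(1607/80) ≈ 87.15°
zero (s+453): 453 + j1607 → |·| = √(453²+1607²) = √2787658 ≈ 1669.6, ∠ = arctan(1607/453) ≈ 74.26°
pole (s+250): 250 + j1607 → |·| = √(250²+1607²) = √2644949 ≈ 1626.3, ∠ = arctan(1607/250) ≈ 81.16°
pole (s+664): 664 + j1607 → |·| = √(664²+1607²) = √3023345 ≈ 1738.8, ∠ = arctan(1607/664) ≈ 67.55°
pole (s+2000): 2000 + j1607 → |·| = √(2000²+1607²) = √6582449 ≈ 2565.6, ∠ = arctan(1607/2000) ≈ 38.78°
|G| = 1000 · 2.6864e+06 / 7.255e+09 ≈ 0.37028
Gain = 20 log₁₀(0.37028) ≈ -8.63 dB
∠G = 161.41° − 187.49° = -26.08°

ω = 200: -12.4 dB, 30.9°; ω = 1607: -8.6 dB, -26.1°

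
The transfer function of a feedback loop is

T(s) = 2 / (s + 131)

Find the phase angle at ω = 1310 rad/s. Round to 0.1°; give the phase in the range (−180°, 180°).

At s = jω = j1310:
pole (s+131): 131 + j1310 → |·| = √(131²+1310²) = √1733261 ≈ 1316.5, ∠ = arctan(1310/131) ≈ 84.29°
∠T = 0.00° − 84.29° = -84.29°

-84.3°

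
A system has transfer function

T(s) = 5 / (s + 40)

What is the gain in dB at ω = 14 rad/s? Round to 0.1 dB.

Substitute s = j14:
Numerator: 5 = 5 + j0
Denominator: (j14) + 40 = 40 + j14
|N| = √(5² + 0²) ≈ 5, ∠N ≈ 0.00°
|D| = √(40² + 14²) ≈ 42.379, ∠D ≈ 19.29°
|T| = 5 / 42.379 ≈ 0.11798
Gain = 20 log₁₀(0.11798) ≈ -18.56 dB

-18.6 dB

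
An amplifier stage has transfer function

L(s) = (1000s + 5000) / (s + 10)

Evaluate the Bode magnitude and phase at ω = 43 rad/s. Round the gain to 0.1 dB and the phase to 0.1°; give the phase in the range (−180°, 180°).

59.8 dB, 6.5°

Substitute s = j43:
Numerator: 1000(j43) + 5000 = 5000 + j43000
Denominator: (j43) + 10 = 10 + j43
|N| = √(5000² + 43000²) ≈ 43290, ∠N ≈ 83.37°
|D| = √(10² + 43²) ≈ 44.147, ∠D ≈ 76.91°
|L| = 43290 / 44.147 ≈ 980.59
Gain = 20 log₁₀(980.59) ≈ 59.83 dB
∠L = 83.37° − 76.91° = 6.46°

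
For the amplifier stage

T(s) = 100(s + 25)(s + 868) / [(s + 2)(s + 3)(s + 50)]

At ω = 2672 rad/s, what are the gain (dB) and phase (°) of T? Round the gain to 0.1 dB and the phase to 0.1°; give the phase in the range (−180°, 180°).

At s = jω = j2672:
zero (s+25): 25 + j2672 → |·| = √(25²+2672²) = √7140209 ≈ 2672.1, ∠ = arctan(2672/25) ≈ 89.46°
zero (s+868): 868 + j2672 → |·| = √(868²+2672²) = √7893008 ≈ 2809.4, ∠ = arctan(2672/868) ≈ 72.00°
pole (s+2): 2 + j2672 → |·| = √(2²+2672²) = √7139588 ≈ 2672, ∠ = arctan(2672/2) ≈ 89.96°
pole (s+3): 3 + j2672 → |·| = √(3²+2672²) = √7139593 ≈ 2672, ∠ = arctan(2672/3) ≈ 89.94°
pole (s+50): 50 + j2672 → |·| = √(50²+2672²) = √7142084 ≈ 2672.5, ∠ = arctan(2672/50) ≈ 88.93°
|T| = 100 · 7.507e+06 / 1.9081e+10 ≈ 0.039343
Gain = 20 log₁₀(0.039343) ≈ -28.10 dB
∠T = 161.46° − 268.83° = -107.37°

-28.1 dB, -107.4°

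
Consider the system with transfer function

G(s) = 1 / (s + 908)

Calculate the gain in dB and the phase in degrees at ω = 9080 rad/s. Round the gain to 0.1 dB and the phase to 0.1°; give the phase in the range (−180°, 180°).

Substitute s = j9080:
Numerator: 1 = 1 + j0
Denominator: (j9080) + 908 = 908 + j9080
|N| = √(1² + 0²) ≈ 1, ∠N ≈ 0.00°
|D| = √(908² + 9080²) ≈ 9125.3, ∠D ≈ 84.29°
|G| = 1 / 9125.3 ≈ 0.00010959
Gain = 20 log₁₀(0.00010959) ≈ -79.20 dB
∠G = 0.00° − 84.29° = -84.29°

-79.2 dB, -84.3°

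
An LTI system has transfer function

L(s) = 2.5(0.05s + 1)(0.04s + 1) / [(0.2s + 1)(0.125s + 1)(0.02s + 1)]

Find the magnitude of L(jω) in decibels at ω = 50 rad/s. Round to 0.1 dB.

-15.5 dB

At ω = 50 rad/s:
zero (1 + j50·0.05) = 1 + j2.5 → |·| ≈ 2.6926, ∠ ≈ 68.20°
zero (1 + j50·0.04) = 1 + j2 → |·| ≈ 2.2361, ∠ ≈ 63.43°
pole (1 + j50·0.2) = 1 + j10 → |·| ≈ 10.05, ∠ ≈ 84.29°
pole (1 + j50·0.125) = 1 + j6.25 → |·| ≈ 6.3295, ∠ ≈ 80.91°
pole (1 + j50·0.02) = 1 + j1 → |·| ≈ 1.4142, ∠ ≈ 45.00°
|L| = 2.5 · 2.6926 · 2.2361 / (10.05 · 6.3295 · 1.4142) ≈ 0.16732
Gain = 20 log₁₀(0.16732) ≈ -15.53 dB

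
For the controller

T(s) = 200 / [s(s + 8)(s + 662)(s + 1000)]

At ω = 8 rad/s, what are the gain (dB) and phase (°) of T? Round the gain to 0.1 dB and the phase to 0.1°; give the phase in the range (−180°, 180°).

-109.5 dB, -136.2°

At s = jω = j8:
pole (s+8): 8 + j8 → |·| = √(8²+8²) = √128 ≈ 11.314, ∠ = arctan(8/8) ≈ 45.00°
pole (s+662): 662 + j8 → |·| = √(662²+8²) = √438308 ≈ 662.05, ∠ = arctan(8/662) ≈ 0.69°
pole (s+1000): 1000 + j8 → |·| = √(1000²+8²) = √1000064 ≈ 1000, ∠ = arctan(8/1000) ≈ 0.46°
pole at origin: |s| = 8, ∠ = 90.00° (in denominator)
|T| = 200 / 5.9923e+07 ≈ 3.3376e-06
Gain = 20 log₁₀(3.3376e-06) ≈ -109.53 dB
∠T = 0.00° − 136.15° = -136.15°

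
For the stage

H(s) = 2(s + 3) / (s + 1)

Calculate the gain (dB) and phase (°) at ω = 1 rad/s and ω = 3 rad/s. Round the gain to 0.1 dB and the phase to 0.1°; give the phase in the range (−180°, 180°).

ω = 1: 13.0 dB, -26.6°; ω = 3: 8.6 dB, -26.6°

At s = jω = j1:
zero (s+3): 3 + j1 → |·| = √(3²+1²) = √10 ≈ 3.1623, ∠ = arctan(1/3) ≈ 18.43°
pole (s+1): 1 + j1 → |·| = √(1²+1²) = √2 ≈ 1.4142, ∠ = arctan(1/1) ≈ 45.00°
|H| = 2 · 3.1623 / 1.4142 ≈ 4.4722
Gain = 20 log₁₀(4.4722) ≈ 13.01 dB
∠H = 18.43° − 45.00° = -26.57°

At s = jω = j3:
zero (s+3): 3 + j3 → |·| = √(3²+3²) = √18 ≈ 4.2426, ∠ = arctan(3/3) ≈ 45.00°
pole (s+1): 1 + j3 → |·| = √(1²+3²) = √10 ≈ 3.1623, ∠ = arctan(3/1) ≈ 71.57°
|H| = 2 · 4.2426 / 3.1623 ≈ 2.6832
Gain = 20 log₁₀(2.6832) ≈ 8.57 dB
∠H = 45.00° − 71.57° = -26.57°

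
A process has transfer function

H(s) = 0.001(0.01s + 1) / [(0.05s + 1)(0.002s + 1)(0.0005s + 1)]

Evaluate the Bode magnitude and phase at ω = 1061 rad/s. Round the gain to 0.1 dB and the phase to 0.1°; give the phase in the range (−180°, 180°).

-82.4 dB, -97.0°

At ω = 1061 rad/s:
zero (1 + j1061·0.01) = 1 + j10.61 → |·| ≈ 10.657, ∠ ≈ 84.62°
pole (1 + j1061·0.05) = 1 + j53.05 → |·| ≈ 53.059, ∠ ≈ 88.92°
pole (1 + j1061·0.002) = 1 + j2.122 → |·| ≈ 2.3458, ∠ ≈ 64.77°
pole (1 + j1061·0.0005) = 1 + j0.5305 → |·| ≈ 1.132, ∠ ≈ 27.95°
|H| = 0.001 · 10.657 / (53.059 · 2.3458 · 1.132) ≈ 7.5638e-05
Gain = 20 log₁₀(7.5638e-05) ≈ -82.43 dB
∠H = (84.62°) − (88.92° + 64.77° + 27.95°) = -97.02°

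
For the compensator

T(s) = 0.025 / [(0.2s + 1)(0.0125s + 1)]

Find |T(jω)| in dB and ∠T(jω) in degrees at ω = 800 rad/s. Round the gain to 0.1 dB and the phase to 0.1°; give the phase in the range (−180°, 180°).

-96.2 dB, -173.9°

At ω = 800 rad/s:
pole (1 + j800·0.2) = 1 + j160 → |·| ≈ 160, ∠ ≈ 89.64°
pole (1 + j800·0.0125) = 1 + j10 → |·| ≈ 10.05, ∠ ≈ 84.29°
|T| = 0.025 · 1 / (160 · 10.05) ≈ 1.5547e-05
Gain = 20 log₁₀(1.5547e-05) ≈ -96.17 dB
∠T = (0°) − (89.64° + 84.29°) = -173.93°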